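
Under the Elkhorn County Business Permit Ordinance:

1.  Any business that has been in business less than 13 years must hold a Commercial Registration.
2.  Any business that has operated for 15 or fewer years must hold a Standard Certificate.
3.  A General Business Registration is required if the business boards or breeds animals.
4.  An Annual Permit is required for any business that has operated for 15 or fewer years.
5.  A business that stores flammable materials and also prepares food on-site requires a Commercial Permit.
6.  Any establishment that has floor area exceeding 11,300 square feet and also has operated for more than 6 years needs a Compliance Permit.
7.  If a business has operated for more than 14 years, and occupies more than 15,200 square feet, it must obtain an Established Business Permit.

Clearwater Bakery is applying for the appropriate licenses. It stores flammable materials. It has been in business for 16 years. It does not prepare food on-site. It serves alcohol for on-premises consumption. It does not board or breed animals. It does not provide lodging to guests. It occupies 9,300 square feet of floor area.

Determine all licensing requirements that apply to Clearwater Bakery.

None

1. years in business 16 ≥ 13 → Commercial Registration not required.
2. years in business 16 > 15 → Standard Certificate not required.
3. does not board or breed animals → General Business Registration not required.
4. years in business 16 > 15 → Annual Permit not required.
5. stores flammable materials; does not prepare food on-site → Commercial Permit not required.
6. floor area 9,300 square feet ≤ 11,300 square feet; years in business 16 > 6 → Compliance Permit not required.
7. years in business 16 > 14; floor area 9,300 square feet ≤ 15,200 square feet → Established Business Permit not required.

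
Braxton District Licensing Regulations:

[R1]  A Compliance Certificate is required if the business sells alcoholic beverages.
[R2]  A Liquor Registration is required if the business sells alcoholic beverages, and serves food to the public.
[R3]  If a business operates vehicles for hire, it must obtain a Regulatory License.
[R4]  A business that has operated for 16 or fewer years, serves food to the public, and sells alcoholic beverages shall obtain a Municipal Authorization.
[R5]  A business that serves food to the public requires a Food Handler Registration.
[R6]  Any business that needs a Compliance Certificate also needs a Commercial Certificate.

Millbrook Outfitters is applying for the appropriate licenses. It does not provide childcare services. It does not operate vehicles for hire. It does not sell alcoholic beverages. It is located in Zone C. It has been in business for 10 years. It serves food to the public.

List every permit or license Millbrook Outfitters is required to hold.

Food Handler Registration

[R1] does not sell alcoholic beverages → Compliance Certificate not required.
[R2] does not sell alcoholic beverages; serves food to the public → Liquor Registration not required.
[R3] does not operate vehicles for hire → Regulatory License not required.
[R4] years in business 10 ≤ 16; serves food to the public; does not sell alcoholic beverages → Municipal Authorization not required.
[R5] serves food to the public → Food Handler Registration required.
[R6] Compliance Certificate is not required → no effect.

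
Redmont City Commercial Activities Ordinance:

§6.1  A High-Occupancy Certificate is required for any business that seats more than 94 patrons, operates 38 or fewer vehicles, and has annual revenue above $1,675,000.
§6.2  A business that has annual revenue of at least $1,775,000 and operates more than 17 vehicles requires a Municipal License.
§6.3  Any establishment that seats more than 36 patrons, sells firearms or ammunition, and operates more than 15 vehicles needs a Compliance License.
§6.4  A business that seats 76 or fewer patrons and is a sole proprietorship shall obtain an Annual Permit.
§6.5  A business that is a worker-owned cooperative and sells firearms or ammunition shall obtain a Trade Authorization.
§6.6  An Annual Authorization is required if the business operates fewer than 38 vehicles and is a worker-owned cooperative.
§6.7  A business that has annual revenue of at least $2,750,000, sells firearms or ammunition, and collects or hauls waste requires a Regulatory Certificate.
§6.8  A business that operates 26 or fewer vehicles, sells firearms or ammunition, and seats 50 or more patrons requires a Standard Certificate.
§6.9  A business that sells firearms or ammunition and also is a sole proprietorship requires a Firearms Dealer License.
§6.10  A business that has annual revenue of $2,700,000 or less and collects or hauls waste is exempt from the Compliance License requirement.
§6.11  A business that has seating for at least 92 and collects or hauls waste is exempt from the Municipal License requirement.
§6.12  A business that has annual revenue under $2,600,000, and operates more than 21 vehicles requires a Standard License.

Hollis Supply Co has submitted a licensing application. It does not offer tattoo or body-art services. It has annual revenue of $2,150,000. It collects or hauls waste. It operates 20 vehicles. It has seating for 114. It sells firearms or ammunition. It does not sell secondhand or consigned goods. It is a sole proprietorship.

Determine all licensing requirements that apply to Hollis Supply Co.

Firearms Dealer License, High-Occupancy Certificate, Standard Certificate

§6.1 seating 114 > 94; vehicles 20 ≤ 38; revenue $2,150,000 > $1,675,000 → High-Occupancy Certificate required.
§6.2 revenue $2,150,000 ≥ $1,775,000; vehicles 20 > 17 → Municipal License required.
§6.3 seating 114 > 36; sells firearms or ammunition; vehicles 20 > 15 → Compliance License required.
§6.4 seating 114 > 76; is a sole proprietorship → Annual Permit not required.
§6.5 is a sole proprietorship (not: is a worker-owned cooperative); sells firearms or ammunition → Trade Authorization not required.
§6.6 vehicles 20 < 38; is a sole proprietorship (not: is a worker-owned cooperative) → Annual Authorization not required.
§6.7 revenue $2,150,000 < $2,750,000; sells firearms or ammunition; collects or hauls waste → Regulatory Certificate not required.
§6.8 vehicles 20 ≤ 26; sells firearms or ammunition; seating 114 ≥ 50 → Standard Certificate required.
§6.9 sells firearms or ammunition; is a sole proprietorship → Firearms Dealer License required.
§6.10 revenue $2,150,000 ≤ $2,700,000; collects or hauls waste → exempt from Compliance License.
§6.11 seating 114 ≥ 92; collects or hauls waste → exempt from Municipal License.
§6.12 revenue $2,150,000 < $2,600,000; vehicles 20 ≤ 21 → Standard License not required.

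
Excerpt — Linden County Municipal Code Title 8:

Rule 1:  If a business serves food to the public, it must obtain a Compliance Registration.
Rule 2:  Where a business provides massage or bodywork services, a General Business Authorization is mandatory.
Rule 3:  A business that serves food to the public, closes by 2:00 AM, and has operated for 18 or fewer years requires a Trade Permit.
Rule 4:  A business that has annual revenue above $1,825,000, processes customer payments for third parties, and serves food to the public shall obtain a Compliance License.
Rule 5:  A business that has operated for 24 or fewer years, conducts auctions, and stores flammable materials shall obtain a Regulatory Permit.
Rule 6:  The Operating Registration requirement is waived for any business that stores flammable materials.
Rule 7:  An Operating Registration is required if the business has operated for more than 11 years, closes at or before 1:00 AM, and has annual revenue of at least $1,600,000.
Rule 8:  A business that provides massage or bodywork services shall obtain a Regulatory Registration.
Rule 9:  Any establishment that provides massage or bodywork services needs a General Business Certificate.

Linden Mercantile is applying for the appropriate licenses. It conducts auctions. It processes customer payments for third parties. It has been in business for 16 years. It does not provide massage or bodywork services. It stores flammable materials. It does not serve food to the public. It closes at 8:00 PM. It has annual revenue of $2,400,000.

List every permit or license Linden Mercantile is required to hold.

Rule 1: does not serve food to the public → Compliance Registration not required.
Rule 2: does not provide massage or bodywork services → General Business Authorization not required.
Rule 3: does not serve food to the public; closes 8:00 PM, at/before 2:00 AM; years in business 16 ≤ 18 → Trade Permit not required.
Rule 4: revenue $2,400,000 > $1,825,000; processes customer payments for third parties; does not serve food to the public → Compliance License not required.
Rule 5: years in business 16 ≤ 24; conducts auctions; stores flammable materials → Regulatory Permit required.
Rule 6: stores flammable materials → exempt from Operating Registration.
Rule 7: years in business 16 > 11; closes 8:00 PM, at/before 1:00 AM; revenue $2,400,000 ≥ $1,600,000 → Operating Registration required.
Rule 8: does not provide massage or bodywork services → Regulatory Registration not required.
Rule 9: does not provide massage or bodywork services → General Business Certificate not required.

Regulatory Permit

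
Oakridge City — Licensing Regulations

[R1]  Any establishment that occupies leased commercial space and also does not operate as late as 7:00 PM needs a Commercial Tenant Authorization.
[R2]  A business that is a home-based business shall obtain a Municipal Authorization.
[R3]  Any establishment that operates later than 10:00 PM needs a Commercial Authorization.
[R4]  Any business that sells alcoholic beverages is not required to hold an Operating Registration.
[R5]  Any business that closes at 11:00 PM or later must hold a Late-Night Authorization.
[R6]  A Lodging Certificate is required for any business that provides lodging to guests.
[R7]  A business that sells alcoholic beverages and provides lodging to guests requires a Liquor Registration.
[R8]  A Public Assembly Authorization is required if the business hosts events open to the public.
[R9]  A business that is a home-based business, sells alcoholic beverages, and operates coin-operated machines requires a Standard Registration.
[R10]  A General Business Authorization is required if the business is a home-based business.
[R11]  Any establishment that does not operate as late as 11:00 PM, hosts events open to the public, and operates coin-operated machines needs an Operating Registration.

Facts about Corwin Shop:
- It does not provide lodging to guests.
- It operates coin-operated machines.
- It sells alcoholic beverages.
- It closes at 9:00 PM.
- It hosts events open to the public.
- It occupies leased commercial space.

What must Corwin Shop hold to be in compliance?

Public Assembly Authorization

[R1] occupies leased commercial space; closes 9:00 PM, after 7:00 PM → Commercial Tenant Authorization not required.
[R2] occupies leased commercial space (not: is a home-based business) → Municipal Authorization not required.
[R3] closes 9:00 PM, at/before 10:00 PM → Commercial Authorization not required.
[R4] sells alcoholic beverages → exempt from Operating Registration.
[R5] closes 9:00 PM, at/before 11:00 PM → Late-Night Authorization not required.
[R6] does not provide lodging to guests → Lodging Certificate not required.
[R7] sells alcoholic beverages; does not provide lodging to guests → Liquor Registration not required.
[R8] hosts events open to the public → Public Assembly Authorization required.
[R9] occupies leased commercial space (not: is a home-based business); sells alcoholic beverages; operates coin-operated machines → Standard Registration not required.
[R10] occupies leased commercial space (not: is a home-based business) → General Business Authorization not required.
[R11] closes 9:00 PM, at/before 11:00 PM; hosts events open to the public; operates coin-operated machines → Operating Registration required.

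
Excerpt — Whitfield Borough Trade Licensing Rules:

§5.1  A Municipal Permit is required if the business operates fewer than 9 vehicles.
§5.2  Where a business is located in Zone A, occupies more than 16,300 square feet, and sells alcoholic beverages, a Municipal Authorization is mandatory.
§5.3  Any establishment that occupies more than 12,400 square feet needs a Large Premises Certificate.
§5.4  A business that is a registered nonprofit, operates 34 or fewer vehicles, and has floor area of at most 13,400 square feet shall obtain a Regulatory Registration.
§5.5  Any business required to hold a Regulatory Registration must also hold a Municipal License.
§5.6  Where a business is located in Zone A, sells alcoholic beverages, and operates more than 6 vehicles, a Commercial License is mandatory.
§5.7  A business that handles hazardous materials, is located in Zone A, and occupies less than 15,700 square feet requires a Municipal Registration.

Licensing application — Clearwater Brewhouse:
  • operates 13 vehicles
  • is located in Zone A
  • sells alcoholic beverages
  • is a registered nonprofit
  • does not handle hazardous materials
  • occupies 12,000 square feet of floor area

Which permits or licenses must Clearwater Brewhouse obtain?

Commercial License, Municipal License, Regulatory Registration

§5.1 vehicles 13 ≥ 9 → Municipal Permit not required.
§5.2 is located in Zone A; floor area 12,000 square feet ≤ 16,300 square feet; sells alcoholic beverages → Municipal Authorization not required.
§5.3 floor area 12,000 square feet ≤ 12,400 square feet → Large Premises Certificate not required.
§5.4 is a registered nonprofit; vehicles 13 ≤ 34; floor area 12,000 square feet ≤ 13,400 square feet → Regulatory Registration required.
§5.5 Regulatory Registration is required → Municipal License also required.
§5.6 is located in Zone A; sells alcoholic beverages; vehicles 13 > 6 → Commercial License required.
§5.7 does not handle hazardous materials; is located in Zone A; floor area 12,000 square feet < 15,700 square feet → Municipal Registration not required.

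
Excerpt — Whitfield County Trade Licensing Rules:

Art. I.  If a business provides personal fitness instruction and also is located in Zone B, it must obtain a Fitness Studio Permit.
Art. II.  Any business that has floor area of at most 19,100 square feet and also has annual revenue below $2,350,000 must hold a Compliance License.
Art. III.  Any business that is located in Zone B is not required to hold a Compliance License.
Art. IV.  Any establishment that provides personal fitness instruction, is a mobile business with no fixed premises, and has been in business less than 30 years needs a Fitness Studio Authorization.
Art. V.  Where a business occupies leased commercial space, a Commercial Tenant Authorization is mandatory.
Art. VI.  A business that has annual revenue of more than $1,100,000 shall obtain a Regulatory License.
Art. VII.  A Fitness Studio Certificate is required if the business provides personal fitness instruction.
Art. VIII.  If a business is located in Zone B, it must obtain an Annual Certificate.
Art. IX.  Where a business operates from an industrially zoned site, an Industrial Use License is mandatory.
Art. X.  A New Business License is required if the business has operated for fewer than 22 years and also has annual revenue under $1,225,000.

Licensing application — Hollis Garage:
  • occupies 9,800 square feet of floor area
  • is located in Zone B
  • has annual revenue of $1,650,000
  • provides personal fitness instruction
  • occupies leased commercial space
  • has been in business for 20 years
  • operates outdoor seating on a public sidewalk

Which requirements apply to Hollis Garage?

Annual Certificate, Commercial Tenant Authorization, Fitness Studio Certificate, Fitness Studio Permit, Regulatory License

Art. I. provides personal fitness instruction; is located in Zone B → Fitness Studio Permit required.
Art. II. floor area 9,800 square feet ≤ 19,100 square feet; revenue $1,650,000 < $2,350,000 → Compliance License required.
Art. III. is located in Zone B → exempt from Compliance License.
Art. IV. provides personal fitness instruction; occupies leased commercial space (not: is a mobile business with no fixed premises); years in business 20 < 30 → Fitness Studio Authorization not required.
Art. V. occupies leased commercial space → Commercial Tenant Authorization required.
Art. VI. revenue $1,650,000 > $1,100,000 → Regulatory License required.
Art. VII. provides personal fitness instruction → Fitness Studio Certificate required.
Art. VIII. is located in Zone B → Annual Certificate required.
Art. IX. occupies leased commercial space (not: operates from an industrially zoned site) → Industrial Use License not required.
Art. X. years in business 20 < 22; revenue $1,650,000 ≥ $1,225,000 → New Business License not required.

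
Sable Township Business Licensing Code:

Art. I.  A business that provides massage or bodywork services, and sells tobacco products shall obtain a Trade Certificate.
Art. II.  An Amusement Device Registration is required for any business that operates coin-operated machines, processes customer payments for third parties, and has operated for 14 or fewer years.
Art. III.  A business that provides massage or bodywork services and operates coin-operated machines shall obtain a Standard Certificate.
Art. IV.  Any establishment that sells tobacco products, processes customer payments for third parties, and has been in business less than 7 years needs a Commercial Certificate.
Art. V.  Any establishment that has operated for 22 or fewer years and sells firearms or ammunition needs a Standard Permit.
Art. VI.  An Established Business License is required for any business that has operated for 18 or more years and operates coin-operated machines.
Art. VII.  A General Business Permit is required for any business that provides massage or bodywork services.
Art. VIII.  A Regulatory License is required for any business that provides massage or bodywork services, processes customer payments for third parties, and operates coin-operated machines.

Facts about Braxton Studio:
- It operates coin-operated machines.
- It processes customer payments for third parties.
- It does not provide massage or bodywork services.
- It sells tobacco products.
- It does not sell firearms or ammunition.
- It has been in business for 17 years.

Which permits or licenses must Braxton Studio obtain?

None

Art. I. does not provide massage or bodywork services; sells tobacco products → Trade Certificate not required.
Art. II. operates coin-operated machines; processes customer payments for third parties; years in business 17 > 14 → Amusement Device Registration not required.
Art. III. does not provide massage or bodywork services; operates coin-operated machines → Standard Certificate not required.
Art. IV. sells tobacco products; processes customer payments for third parties; years in business 17 ≥ 7 → Commercial Certificate not required.
Art. V. years in business 17 ≤ 22; does not sell firearms or ammunition → Standard Permit not required.
Art. VI. years in business 17 < 18; operates coin-operated machines → Established Business License not required.
Art. VII. does not provide massage or bodywork services → General Business Permit not required.
Art. VIII. does not provide massage or bodywork services; processes customer payments for third parties; operates coin-operated machines → Regulatory License not required.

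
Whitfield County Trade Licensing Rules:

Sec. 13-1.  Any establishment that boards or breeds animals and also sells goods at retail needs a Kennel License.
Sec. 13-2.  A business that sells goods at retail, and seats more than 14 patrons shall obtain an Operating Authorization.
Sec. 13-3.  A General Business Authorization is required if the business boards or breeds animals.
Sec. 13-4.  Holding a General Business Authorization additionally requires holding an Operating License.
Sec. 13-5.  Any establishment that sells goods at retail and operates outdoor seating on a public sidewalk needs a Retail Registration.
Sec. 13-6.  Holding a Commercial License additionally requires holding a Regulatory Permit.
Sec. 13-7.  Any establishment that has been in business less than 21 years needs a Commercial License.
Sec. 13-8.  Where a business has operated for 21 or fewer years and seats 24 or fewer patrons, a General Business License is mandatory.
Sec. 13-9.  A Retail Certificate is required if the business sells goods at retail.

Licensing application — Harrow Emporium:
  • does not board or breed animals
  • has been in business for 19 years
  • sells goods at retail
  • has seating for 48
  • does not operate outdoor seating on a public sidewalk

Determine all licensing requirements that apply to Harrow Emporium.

Commercial License, Operating Authorization, Regulatory Permit, Retail Certificate

Sec. 13-1. does not board or breed animals; sells goods at retail → Kennel License not required.
Sec. 13-2. sells goods at retail; seating 48 > 14 → Operating Authorization required.
Sec. 13-3. does not board or breed animals → General Business Authorization not required.
Sec. 13-4. General Business Authorization is not required → no effect.
Sec. 13-5. sells goods at retail; does not operate outdoor seating on a public sidewalk → Retail Registration not required.
Sec. 13-6. Commercial License is required → Regulatory Permit also required.
Sec. 13-7. years in business 19 < 21 → Commercial License required.
Sec. 13-8. years in business 19 ≤ 21; seating 48 > 24 → General Business License not required.
Sec. 13-9. sells goods at retail → Retail Certificate required.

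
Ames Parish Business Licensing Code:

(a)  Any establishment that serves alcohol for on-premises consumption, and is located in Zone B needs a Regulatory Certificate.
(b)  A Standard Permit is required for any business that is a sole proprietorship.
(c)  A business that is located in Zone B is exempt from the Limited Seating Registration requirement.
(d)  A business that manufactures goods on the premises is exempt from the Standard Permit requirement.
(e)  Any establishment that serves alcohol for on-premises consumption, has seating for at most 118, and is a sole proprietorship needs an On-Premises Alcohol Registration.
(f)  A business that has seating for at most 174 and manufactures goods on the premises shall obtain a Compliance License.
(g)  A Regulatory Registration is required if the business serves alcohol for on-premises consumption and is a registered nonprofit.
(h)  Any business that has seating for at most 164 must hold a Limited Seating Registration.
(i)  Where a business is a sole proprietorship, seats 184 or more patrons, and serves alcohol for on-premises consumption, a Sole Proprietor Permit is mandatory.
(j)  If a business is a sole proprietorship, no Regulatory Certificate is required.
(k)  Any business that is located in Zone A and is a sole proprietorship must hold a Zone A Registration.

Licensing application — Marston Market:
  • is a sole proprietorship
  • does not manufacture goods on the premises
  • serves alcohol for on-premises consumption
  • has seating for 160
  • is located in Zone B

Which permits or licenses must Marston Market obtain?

Standard Permit

(a) serves alcohol for on-premises consumption; is located in Zone B → Regulatory Certificate required.
(b) is a sole proprietorship → Standard Permit required.
(c) is located in Zone B → exempt from Limited Seating Registration.
(d) does not manufacture goods on the premises → Standard Permit exemption does not apply.
(e) serves alcohol for on-premises consumption; seating 160 > 118; is a sole proprietorship → On-Premises Alcohol Registration not required.
(f) seating 160 ≤ 174; does not manufacture goods on the premises → Compliance License not required.
(g) serves alcohol for on-premises consumption; is a sole proprietorship (not: is a registered nonprofit) → Regulatory Registration not required.
(h) seating 160 ≤ 164 → Limited Seating Registration required.
(i) is a sole proprietorship; seating 160 < 184; serves alcohol for on-premises consumption → Sole Proprietor Permit not required.
(j) is a sole proprietorship → exempt from Regulatory Certificate.
(k) is located in Zone B (not: is located in Zone A); is a sole proprietorship → Zone A Registration not required.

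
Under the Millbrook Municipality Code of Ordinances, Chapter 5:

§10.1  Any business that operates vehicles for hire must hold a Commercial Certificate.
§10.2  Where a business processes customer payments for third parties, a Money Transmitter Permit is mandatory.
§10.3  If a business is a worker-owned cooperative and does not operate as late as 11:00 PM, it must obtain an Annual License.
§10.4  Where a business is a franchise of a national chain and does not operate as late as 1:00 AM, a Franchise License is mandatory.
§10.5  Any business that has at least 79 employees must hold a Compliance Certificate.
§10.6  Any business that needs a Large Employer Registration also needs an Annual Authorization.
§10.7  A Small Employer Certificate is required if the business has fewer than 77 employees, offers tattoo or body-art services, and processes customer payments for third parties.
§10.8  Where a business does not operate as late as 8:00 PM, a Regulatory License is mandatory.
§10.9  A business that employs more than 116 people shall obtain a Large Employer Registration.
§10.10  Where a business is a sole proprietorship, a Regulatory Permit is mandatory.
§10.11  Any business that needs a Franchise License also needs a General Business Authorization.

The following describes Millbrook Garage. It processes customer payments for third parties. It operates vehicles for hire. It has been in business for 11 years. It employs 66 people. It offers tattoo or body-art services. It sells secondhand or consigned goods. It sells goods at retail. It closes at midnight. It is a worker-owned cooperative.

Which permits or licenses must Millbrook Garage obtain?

§10.1 operates vehicles for hire → Commercial Certificate required.
§10.2 processes customer payments for third parties → Money Transmitter Permit required.
§10.3 is a worker-owned cooperative; closes midnight, after 11:00 PM → Annual License not required.
§10.4 is a worker-owned cooperative (not: is a franchise of a national chain); closes midnight, at/before 1:00 AM → Franchise License not required.
§10.5 employees 66 < 79 → Compliance Certificate not required.
§10.6 Large Employer Registration is not required → no effect.
§10.7 employees 66 < 77; offers tattoo or body-art services; processes customer payments for third parties → Small Employer Certificate required.
§10.8 closes midnight, after 8:00 PM → Regulatory License not required.
§10.9 employees 66 ≤ 116 → Large Employer Registration not required.
§10.10 is a worker-owned cooperative (not: is a sole proprietorship) → Regulatory Permit not required.
§10.11 Franchise License is not required → no effect.

Commercial Certificate, Money Transmitter Permit, Small Employer Certificate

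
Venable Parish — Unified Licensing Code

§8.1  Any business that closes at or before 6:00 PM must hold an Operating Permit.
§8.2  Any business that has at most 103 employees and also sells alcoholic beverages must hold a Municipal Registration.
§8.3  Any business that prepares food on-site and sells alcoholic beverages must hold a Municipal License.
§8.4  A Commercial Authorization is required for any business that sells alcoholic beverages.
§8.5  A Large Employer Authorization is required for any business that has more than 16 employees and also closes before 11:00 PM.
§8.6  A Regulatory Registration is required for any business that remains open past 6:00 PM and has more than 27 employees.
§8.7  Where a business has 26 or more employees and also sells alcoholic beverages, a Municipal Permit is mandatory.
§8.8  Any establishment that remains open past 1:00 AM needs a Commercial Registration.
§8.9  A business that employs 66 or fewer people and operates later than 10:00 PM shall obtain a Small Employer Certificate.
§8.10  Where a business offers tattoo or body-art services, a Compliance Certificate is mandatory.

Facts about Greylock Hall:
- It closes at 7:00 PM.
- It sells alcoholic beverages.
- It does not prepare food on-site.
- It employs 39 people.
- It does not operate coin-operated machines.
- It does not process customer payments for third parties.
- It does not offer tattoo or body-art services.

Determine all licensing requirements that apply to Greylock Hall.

Commercial Authorization, Large Employer Authorization, Municipal Permit, Municipal Registration, Regulatory Registration

§8.1 closes 7:00 PM, after 6:00 PM → Operating Permit not required.
§8.2 employees 39 ≤ 103; sells alcoholic beverages → Municipal Registration required.
§8.3 does not prepare food on-site; sells alcoholic beverages → Municipal License not required.
§8.4 sells alcoholic beverages → Commercial Authorization required.
§8.5 employees 39 > 16; closes 7:00 PM, at/before 11:00 PM → Large Employer Authorization required.
§8.6 closes 7:00 PM, after 6:00 PM; employees 39 > 27 → Regulatory Registration required.
§8.7 employees 39 ≥ 26; sells alcoholic beverages → Municipal Permit required.
§8.8 closes 7:00 PM, at/before 1:00 AM → Commercial Registration not required.
§8.9 employees 39 ≤ 66; closes 7:00 PM, at/before 10:00 PM → Small Employer Certificate not required.
§8.10 does not offer tattoo or body-art services → Compliance Certificate not required.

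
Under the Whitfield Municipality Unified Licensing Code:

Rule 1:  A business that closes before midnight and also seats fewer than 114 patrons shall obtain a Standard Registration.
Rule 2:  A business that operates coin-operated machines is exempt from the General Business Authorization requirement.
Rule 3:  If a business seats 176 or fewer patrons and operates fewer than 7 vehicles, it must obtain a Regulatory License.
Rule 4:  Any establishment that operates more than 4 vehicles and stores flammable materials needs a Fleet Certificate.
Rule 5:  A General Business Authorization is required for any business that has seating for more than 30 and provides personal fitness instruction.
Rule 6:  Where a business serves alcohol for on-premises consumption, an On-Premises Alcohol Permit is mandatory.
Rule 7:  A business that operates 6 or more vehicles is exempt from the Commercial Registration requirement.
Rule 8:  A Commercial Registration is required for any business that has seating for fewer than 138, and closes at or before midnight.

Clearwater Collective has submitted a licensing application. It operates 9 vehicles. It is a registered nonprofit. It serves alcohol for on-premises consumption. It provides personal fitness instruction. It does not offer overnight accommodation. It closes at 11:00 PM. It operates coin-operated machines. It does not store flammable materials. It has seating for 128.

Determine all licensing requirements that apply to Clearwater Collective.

Rule 1: closes 11:00 PM, at/before midnight; seating 128 ≥ 114 → Standard Registration not required.
Rule 2: operates coin-operated machines → exempt from General Business Authorization.
Rule 3: seating 128 ≤ 176; vehicles 9 ≥ 7 → Regulatory License not required.
Rule 4: vehicles 9 > 4; does not store flammable materials → Fleet Certificate not required.
Rule 5: seating 128 > 30; provides personal fitness instruction → General Business Authorization required.
Rule 6: serves alcohol for on-premises consumption → On-Premises Alcohol Permit required.
Rule 7: vehicles 9 ≥ 6 → exempt from Commercial Registration.
Rule 8: seating 128 < 138; closes 11:00 PM, at/before midnight → Commercial Registration required.

On-Premises Alcohol Permit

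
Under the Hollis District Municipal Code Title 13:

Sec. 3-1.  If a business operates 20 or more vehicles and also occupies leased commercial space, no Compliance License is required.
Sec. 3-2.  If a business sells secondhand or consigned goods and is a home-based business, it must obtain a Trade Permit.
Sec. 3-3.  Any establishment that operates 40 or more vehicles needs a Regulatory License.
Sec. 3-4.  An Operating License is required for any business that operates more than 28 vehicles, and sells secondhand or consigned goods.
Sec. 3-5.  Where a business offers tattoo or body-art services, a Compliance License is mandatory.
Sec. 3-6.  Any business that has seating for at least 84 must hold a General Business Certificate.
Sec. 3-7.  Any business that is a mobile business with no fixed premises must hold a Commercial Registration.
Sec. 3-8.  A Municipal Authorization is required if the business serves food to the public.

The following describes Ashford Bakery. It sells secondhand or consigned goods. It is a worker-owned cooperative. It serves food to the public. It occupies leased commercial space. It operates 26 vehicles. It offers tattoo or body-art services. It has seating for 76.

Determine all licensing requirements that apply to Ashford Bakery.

Sec. 3-1. vehicles 26 ≥ 20; occupies leased commercial space → exempt from Compliance License.
Sec. 3-2. sells secondhand or consigned goods; occupies leased commercial space (not: is a home-based business) → Trade Permit not required.
Sec. 3-3. vehicles 26 < 40 → Regulatory License not required.
Sec. 3-4. vehicles 26 ≤ 28; sells secondhand or consigned goods → Operating License not required.
Sec. 3-5. offers tattoo or body-art services → Compliance License required.
Sec. 3-6. seating 76 < 84 → General Business Certificate not required.
Sec. 3-7. occupies leased commercial space (not: is a mobile business with no fixed premises) → Commercial Registration not required.
Sec. 3-8. serves food to the public → Municipal Authorization required.

Municipal Authorization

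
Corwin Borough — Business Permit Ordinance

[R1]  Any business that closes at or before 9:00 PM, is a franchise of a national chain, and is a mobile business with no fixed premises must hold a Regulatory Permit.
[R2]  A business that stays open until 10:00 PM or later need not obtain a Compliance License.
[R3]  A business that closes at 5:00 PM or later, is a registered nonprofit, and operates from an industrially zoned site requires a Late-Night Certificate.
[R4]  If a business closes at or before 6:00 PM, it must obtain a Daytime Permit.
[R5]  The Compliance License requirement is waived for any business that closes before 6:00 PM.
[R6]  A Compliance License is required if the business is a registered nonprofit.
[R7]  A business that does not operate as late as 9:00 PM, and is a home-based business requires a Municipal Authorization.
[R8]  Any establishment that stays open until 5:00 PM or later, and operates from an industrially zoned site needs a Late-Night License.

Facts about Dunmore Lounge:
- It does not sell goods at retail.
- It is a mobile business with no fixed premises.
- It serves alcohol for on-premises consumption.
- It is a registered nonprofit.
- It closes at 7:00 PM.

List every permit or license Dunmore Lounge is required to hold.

[R1] closes 7:00 PM, at/before 9:00 PM; is a registered nonprofit (not: is a franchise of a national chain); is a mobile business with no fixed premises → Regulatory Permit not required.
[R2] closes 7:00 PM, at/before 10:00 PM → Compliance License exemption does not apply.
[R3] closes 7:00 PM, after 5:00 PM; is a registered nonprofit; is a mobile business with no fixed premises (not: operates from an industrially zoned site) → Late-Night Certificate not required.
[R4] closes 7:00 PM, after 6:00 PM → Daytime Permit not required.
[R5] closes 7:00 PM, after 6:00 PM → Compliance License exemption does not apply.
[R6] is a registered nonprofit → Compliance License required.
[R7] closes 7:00 PM, at/before 9:00 PM; is a mobile business with no fixed premises (not: is a home-based business) → Municipal Authorization not required.
[R8] closes 7:00 PM, after 5:00 PM; is a mobile business with no fixed premises (not: operates from an industrially zoned site) → Late-Night License not required.

Compliance License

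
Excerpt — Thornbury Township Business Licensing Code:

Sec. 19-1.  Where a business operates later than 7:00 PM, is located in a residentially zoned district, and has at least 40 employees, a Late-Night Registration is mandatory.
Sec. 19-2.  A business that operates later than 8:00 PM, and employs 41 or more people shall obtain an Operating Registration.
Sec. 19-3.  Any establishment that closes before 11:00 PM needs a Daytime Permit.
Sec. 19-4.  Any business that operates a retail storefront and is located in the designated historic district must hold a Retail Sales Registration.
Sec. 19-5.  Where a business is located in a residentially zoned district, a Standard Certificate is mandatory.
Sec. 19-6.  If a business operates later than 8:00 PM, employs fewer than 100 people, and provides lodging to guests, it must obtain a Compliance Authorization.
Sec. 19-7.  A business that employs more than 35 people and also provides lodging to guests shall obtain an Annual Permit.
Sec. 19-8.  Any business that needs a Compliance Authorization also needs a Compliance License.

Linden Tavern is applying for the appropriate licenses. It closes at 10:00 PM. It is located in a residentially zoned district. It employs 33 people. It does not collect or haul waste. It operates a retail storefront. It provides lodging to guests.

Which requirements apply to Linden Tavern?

Compliance Authorization, Compliance License, Daytime Permit, Standard Certificate

Sec. 19-1. closes 10:00 PM, after 7:00 PM; is located in a residentially zoned district; employees 33 < 40 → Late-Night Registration not required.
Sec. 19-2. closes 10:00 PM, after 8:00 PM; employees 33 < 41 → Operating Registration not required.
Sec. 19-3. closes 10:00 PM, at/before 11:00 PM → Daytime Permit required.
Sec. 19-4. operates a retail storefront; is located in a residentially zoned district (not: is located in the designated historic district) → Retail Sales Registration not required.
Sec. 19-5. is located in a residentially zoned district → Standard Certificate required.
Sec. 19-6. closes 10:00 PM, after 8:00 PM; employees 33 < 100; provides lodging to guests → Compliance Authorization required.
Sec. 19-7. employees 33 ≤ 35; provides lodging to guests → Annual Permit not required.
Sec. 19-8. Compliance Authorization is required → Compliance License also required.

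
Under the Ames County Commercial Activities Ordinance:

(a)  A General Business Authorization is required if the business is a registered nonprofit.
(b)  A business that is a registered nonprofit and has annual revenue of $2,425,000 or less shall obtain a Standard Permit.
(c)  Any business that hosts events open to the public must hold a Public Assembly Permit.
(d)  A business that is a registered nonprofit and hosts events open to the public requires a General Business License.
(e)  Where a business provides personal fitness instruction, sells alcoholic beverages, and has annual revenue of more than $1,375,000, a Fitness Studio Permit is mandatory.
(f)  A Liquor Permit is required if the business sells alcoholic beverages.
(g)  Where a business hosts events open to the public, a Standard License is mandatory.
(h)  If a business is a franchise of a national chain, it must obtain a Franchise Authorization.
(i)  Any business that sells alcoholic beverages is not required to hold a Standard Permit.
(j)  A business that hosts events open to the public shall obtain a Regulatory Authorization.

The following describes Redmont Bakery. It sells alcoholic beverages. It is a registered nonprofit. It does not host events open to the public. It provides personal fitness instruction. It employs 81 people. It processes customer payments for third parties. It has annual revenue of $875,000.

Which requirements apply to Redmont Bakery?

General Business Authorization, Liquor Permit

(a) is a registered nonprofit → General Business Authorization required.
(b) is a registered nonprofit; revenue $875,000 ≤ $2,425,000 → Standard Permit required.
(c) does not host events open to the public → Public Assembly Permit not required.
(d) is a registered nonprofit; does not host events open to the public → General Business License not required.
(e) provides personal fitness instruction; sells alcoholic beverages; revenue $875,000 ≤ $1,375,000 → Fitness Studio Permit not required.
(f) sells alcoholic beverages → Liquor Permit required.
(g) does not host events open to the public → Standard License not required.
(h) is a registered nonprofit (not: is a franchise of a national chain) → Franchise Authorization not required.
(i) sells alcoholic beverages → exempt from Standard Permit.
(j) does not host events open to the public → Regulatory Authorization not required.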